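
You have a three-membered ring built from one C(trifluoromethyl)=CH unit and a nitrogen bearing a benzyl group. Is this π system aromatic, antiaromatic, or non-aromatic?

All ring atoms are sp² and supply a p orbital to the ring (every atom in a ring double bond is sp² and brings one electron to the p orbital; the pyrrole-type nitrogen donates its lone pair from the p orbital); the conjugation is uninterrupted.
Adding the contributions, 1 × 2 = 2 from the double-bond unit + 2 from the N(benzyl) atom = 4.
4 = 4(1); a planar, fully conjugated 4n system is antiaromatic.

Antiaromatic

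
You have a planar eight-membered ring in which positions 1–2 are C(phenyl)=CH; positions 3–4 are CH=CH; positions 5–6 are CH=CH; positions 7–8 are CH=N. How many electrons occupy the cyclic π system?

Every ring atom contributes a p orbital perpendicular to the ring (the double-bond atoms are sp², each contributing one p electron; each =N– nitrogen is pyridine-type (lone pair in the sp² plane, one electron in the p orbital)), so the π system is cyclic and fully conjugated.
Tallying contributions gives 4 × 2 = 8 from the 4 double-bond units.

8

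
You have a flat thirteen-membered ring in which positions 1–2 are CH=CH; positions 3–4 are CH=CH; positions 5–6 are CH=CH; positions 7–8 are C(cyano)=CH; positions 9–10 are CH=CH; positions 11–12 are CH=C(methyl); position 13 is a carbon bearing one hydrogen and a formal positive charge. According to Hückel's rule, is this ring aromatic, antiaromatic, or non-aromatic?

The p orbitals form a continuous loop: every atom in a ring double bond is sp² and brings one electron to the p orbital; the carbocation has an empty p orbital. The ring is fully conjugated.
π-electron count: 6 × 2 = 12 from the double-bond units + 0 from the CH(+) atom = 12.
12 is a 4n count (n = 3), so the planar conjugated ring is antiaromatic.

Antiaromatic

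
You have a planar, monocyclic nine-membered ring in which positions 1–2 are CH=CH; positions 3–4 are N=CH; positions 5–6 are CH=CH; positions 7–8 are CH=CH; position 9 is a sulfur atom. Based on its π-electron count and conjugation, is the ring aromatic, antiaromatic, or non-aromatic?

Aromatic

Check conjugation: every atom in a ring double bond is sp² and brings one electron to the p orbital; each =N– nitrogen is pyridine-type (lone pair in the sp² plane, one electron in the p orbital); the sulfur donates one lone pair from its p orbital — every position has a p orbital, so the cyclic π system is continuous.
Adding the contributions, 4 × 2 = 8 from the double-bond units + 2 from the S atom = 10.
With 10 π electrons (n = 2), the Hückel 4n+2 condition holds.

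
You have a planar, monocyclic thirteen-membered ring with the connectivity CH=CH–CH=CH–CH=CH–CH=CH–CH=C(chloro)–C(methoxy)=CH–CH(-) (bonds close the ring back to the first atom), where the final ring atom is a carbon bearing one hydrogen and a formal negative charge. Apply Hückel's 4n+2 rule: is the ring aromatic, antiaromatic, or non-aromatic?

Aromatic

All ring atoms are sp² and supply a p orbital to the ring (every atom in a ring double bond is sp² and brings one electron to the p orbital; the carbanion's lone pair occupies the p orbital); the conjugation is uninterrupted.
Counting π electrons: 6 × 2 = 12 from the double-bond units + 2 from the CH(-) atom = 14.
Since 14 = 4·3 + 2, the ring meets the 4n+2 criterion.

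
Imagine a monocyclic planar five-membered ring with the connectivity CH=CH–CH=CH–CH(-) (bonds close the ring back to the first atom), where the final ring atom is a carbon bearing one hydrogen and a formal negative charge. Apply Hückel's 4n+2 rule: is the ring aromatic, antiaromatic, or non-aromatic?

All ring atoms are sp² and supply a p orbital to the ring (the double-bond atoms are sp², each contributing one p electron; the carbanion's lone pair occupies the p orbital); the conjugation is uninterrupted.
Tallying contributions gives 2 × 2 = 4 from the double-bond units + 2 from the CH(-) atom = 6.
Since 6 = 4·1 + 2, the ring meets the 4n+2 criterion.

Aromatic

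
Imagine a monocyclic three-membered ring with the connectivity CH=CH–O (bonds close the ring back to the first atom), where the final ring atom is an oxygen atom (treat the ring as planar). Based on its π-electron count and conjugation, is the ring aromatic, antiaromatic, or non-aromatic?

The p orbitals form a continuous loop: the double-bond atoms are sp², each contributing one p electron; the oxygen donates one lone pair from its p orbital. The ring is fully conjugated.
Tallying contributions gives 1 × 2 = 2 from the double-bond unit + 2 from the O atom = 4.
4 = 4(1); a planar, fully conjugated 4n system is antiaromatic.
This is oxirene.

Antiaromatic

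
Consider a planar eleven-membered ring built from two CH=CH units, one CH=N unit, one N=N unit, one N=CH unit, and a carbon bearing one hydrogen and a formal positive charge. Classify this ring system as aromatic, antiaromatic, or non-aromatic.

Check conjugation: the double-bond atoms are sp², each contributing one p electron; the doubly-bonded nitrogens are pyridine-type — their lone pairs lie in the ring plane, leaving one electron in the p orbital; the carbocation has an empty p orbital — every position has a p orbital, so the cyclic π system is continuous.
Counting π electrons: 5 × 2 = 10 from the double-bond units + 0 from the CH(+) atom = 10.
With 10 π electrons (n = 2), the Hückel 4n+2 condition holds.

Aromatic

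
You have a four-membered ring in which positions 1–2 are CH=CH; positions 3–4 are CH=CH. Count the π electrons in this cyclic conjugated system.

The p orbitals form a continuous loop: each doubly-bonded ring atom is sp² with one p-orbital electron. The ring is fully conjugated.
π-electron count: 2 × 2 = 4 from the 2 double-bond units.
(This ring is cyclobutadiene.)

4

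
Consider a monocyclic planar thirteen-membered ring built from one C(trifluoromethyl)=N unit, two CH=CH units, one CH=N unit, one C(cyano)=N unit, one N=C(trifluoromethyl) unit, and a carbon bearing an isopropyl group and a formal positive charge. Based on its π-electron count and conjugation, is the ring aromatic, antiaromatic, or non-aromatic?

Check conjugation: the double-bond atoms are sp², each contributing one p electron; each sp² =N– keeps its lone pair in-plane and puts one electron into the π system; the carbocation has an empty p orbital — every position has a p orbital, so the cyclic π system is continuous.
Tallying contributions gives 6 × 2 = 12 from the double-bond units + 0 from the C(isopropyl)(+) atom = 12.
A 4n π count (12, n = 3) in a planar conjugated ring means antiaromatic.

Antiaromatic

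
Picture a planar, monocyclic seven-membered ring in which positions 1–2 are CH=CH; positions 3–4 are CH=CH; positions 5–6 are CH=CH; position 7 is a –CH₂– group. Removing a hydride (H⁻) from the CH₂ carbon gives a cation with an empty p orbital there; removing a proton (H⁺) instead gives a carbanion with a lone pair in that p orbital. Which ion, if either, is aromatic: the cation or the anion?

The cation

In either ion the ring is fully conjugated: every atom, including the new sp² carbon, supplies a p orbital.
Cation: 3 × 2 + 0 = 6 π electrons → 4(1)+2, aromatic.
Anion: 3 × 2 + 2 = 8 π electrons → 4(2), antiaromatic.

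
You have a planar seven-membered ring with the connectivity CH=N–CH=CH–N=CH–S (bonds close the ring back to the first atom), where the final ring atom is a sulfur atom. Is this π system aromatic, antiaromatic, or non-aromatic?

The p orbitals form a continuous loop: the double-bond atoms are sp², each contributing one p electron; the doubly-bonded nitrogens are pyridine-type — their lone pairs lie in the ring plane, leaving one electron in the p orbital; the sulfur donates one lone pair from its p orbital. The ring is fully conjugated.
Counting π electrons: 3 × 2 = 6 from the double-bond units + 2 from the S atom = 8.
With 8 = 4·2 π electrons, Hückel's rule classifies the planar ring as antiaromatic.

Antiaromatic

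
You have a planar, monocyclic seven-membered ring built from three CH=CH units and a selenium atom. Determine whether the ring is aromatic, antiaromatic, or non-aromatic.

Antiaromatic

Every ring atom contributes a p orbital perpendicular to the ring (each doubly-bonded ring atom is sp² with one p-orbital electron; the selenium donates one lone pair from its p orbital), so the π system is cyclic and fully conjugated.
Counting π electrons: 3 × 2 = 6 from the double-bond units + 2 from the Se atom = 8.
With 8 = 4·2 π electrons, Hückel's rule classifies the planar ring as antiaromatic.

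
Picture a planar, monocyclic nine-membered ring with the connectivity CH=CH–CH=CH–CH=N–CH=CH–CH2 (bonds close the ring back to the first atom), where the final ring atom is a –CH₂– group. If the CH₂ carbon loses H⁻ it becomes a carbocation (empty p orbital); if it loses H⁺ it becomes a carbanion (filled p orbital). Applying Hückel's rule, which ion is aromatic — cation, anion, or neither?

The anion

In both ions every ring atom is sp² and contributes a p orbital, so both rings are fully conjugated.
Cation: 4 × 2 + 0 = 8 π electrons → 4(2), antiaromatic.
Anion: 4 × 2 + 2 = 10 π electrons → 4(2)+2, aromatic.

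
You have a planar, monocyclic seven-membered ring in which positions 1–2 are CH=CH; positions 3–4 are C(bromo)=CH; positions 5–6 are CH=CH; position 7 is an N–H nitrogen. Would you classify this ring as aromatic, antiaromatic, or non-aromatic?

Antiaromatic

The p orbitals form a continuous loop: the double-bond atoms are sp², each contributing one p electron; the pyrrole-type nitrogen donates its lone pair from the p orbital. The ring is fully conjugated.
Counting π electrons: 3 × 2 = 6 from the double-bond units + 2 from the NH atom = 8.
A 4n π count (8, n = 2) in a planar conjugated ring means antiaromatic.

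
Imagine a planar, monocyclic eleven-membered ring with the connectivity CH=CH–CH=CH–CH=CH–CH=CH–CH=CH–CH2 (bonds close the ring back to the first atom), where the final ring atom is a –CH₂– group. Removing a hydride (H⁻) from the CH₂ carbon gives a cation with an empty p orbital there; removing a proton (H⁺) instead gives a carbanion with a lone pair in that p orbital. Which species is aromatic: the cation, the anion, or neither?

The cation

Once that carbon is sp², every ring atom has a p orbital and both ions are fully conjugated.
Cation: 5 × 2 + 0 = 10 π electrons → 4(2)+2, aromatic.
Anion: 5 × 2 + 2 = 12 π electrons → 4(3), antiaromatic.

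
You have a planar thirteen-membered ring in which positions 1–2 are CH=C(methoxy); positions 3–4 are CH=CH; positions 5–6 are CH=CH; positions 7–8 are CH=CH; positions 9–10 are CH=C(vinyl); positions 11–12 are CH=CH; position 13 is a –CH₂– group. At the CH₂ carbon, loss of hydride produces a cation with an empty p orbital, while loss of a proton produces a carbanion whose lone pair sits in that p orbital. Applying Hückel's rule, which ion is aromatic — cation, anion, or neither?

In either ion the ring is fully conjugated: every atom, including the new sp² carbon, supplies a p orbital.
Cation: 6 × 2 + 0 = 12 π electrons → 4(3), antiaromatic.
Anion: 6 × 2 + 2 = 14 π electrons → 4(3)+2, aromatic.

The anion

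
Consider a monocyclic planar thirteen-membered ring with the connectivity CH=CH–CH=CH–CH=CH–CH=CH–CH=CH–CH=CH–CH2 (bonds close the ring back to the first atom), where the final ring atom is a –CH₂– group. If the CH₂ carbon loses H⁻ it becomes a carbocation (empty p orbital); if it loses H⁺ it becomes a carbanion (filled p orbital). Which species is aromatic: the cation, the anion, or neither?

The anion

In either ion the ring is fully conjugated: every atom, including the new sp² carbon, supplies a p orbital.
Cation: 6 × 2 + 0 = 12 π electrons → 4(3), antiaromatic.
Anion: 6 × 2 + 2 = 14 π electrons → 4(3)+2, aromatic.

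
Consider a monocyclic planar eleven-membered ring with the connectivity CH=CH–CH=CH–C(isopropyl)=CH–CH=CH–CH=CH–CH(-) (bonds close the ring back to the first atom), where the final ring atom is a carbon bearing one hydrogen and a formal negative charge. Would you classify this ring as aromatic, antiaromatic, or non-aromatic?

Antiaromatic

Every ring atom contributes a p orbital perpendicular to the ring (every atom in a ring double bond is sp² and brings one electron to the p orbital; the carbanion's lone pair occupies the p orbital), so the π system is cyclic and fully conjugated.
π-electron count: 5 × 2 = 10 from the double-bond units + 2 from the CH(-) atom = 12.
12 = 4(3); a planar, fully conjugated 4n system is antiaromatic.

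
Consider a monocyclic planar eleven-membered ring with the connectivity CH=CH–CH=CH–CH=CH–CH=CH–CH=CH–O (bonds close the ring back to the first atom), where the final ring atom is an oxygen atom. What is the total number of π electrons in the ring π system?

Check conjugation: each doubly-bonded ring atom is sp² with one p-orbital electron; the oxygen donates one lone pair from its p orbital — every position has a p orbital, so the cyclic π system is continuous.
Tallying contributions gives 5 × 2 = 10 from the double-bond units + 2 from the O atom = 12.

12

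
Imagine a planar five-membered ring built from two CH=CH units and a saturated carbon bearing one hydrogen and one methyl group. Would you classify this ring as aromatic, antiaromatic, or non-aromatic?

At the CH(methyl) position, that saturated carbon is sp³ and has no p orbital in the ring π system; the ring's p-orbital overlap is broken there.
A ring that is not fully conjugated cannot be aromatic or antiaromatic regardless of its π-electron count.

Non-aromatic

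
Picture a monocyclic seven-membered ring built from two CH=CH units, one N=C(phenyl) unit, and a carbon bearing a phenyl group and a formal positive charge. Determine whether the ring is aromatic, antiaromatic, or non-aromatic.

The p orbitals form a continuous loop: the double-bond atoms are sp², each contributing one p electron; each sp² =N– keeps its lone pair in-plane and puts one electron into the π system; the carbocation has an empty p orbital. The ring is fully conjugated.
Counting π electrons: 3 × 2 = 6 from the double-bond units + 0 from the C(phenyl)(+) atom = 6.
That gives a 4n+2 count (6, n = 1).

Aromatic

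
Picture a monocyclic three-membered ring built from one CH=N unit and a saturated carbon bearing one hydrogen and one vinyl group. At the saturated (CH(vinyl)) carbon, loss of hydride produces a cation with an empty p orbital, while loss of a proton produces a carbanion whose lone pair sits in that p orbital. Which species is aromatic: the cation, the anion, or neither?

The cation

In either ion the ring is fully conjugated: every atom, including the new sp² carbon, supplies a p orbital.
Cation: 1 × 2 + 0 = 2 π electrons → 4(0)+2, aromatic.
Anion: 1 × 2 + 2 = 4 π electrons → 4(1), antiaromatic.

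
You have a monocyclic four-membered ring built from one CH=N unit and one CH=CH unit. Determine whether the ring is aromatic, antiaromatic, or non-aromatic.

Antiaromatic

Every ring atom contributes a p orbital perpendicular to the ring (each doubly-bonded ring atom is sp² with one p-orbital electron; each sp² =N– keeps its lone pair in-plane and puts one electron into the π system), so the π system is cyclic and fully conjugated.
Counting π electrons: 2 × 2 = 4 from the 2 double-bond units.
4 = 4(1); a planar, fully conjugated 4n system is antiaromatic.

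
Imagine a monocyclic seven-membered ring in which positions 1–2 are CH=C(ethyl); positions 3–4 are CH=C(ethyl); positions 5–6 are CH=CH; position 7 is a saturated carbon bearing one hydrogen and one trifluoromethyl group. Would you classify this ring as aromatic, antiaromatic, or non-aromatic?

Non-aromatic

The CH(trifluoromethyl) carbon is saturated: that saturated carbon is sp³ and has no p orbital in the ring π system. Conjugation is not continuous around the ring.
Broken conjugation rules out both aromaticity and antiaromaticity.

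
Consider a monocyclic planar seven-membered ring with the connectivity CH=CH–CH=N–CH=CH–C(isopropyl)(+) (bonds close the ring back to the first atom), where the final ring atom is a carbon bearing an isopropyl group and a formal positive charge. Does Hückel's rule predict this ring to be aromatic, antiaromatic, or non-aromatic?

All ring atoms are sp² and supply a p orbital to the ring (the double-bond atoms are sp², each contributing one p electron; each sp² =N– keeps its lone pair in-plane and puts one electron into the π system; the carbocation has an empty p orbital); the conjugation is uninterrupted.
Adding the contributions, 3 × 2 = 6 from the double-bond units + 0 from the C(isopropyl)(+) atom = 6.
With 6 π electrons (n = 1), the Hückel 4n+2 condition holds.

Aromatic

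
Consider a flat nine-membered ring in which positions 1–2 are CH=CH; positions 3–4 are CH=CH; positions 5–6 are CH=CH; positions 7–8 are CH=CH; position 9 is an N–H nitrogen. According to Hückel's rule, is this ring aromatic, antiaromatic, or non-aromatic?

Aromatic

Every ring atom contributes a p orbital perpendicular to the ring (the double-bond atoms are sp², each contributing one p electron; the pyrrole-type nitrogen donates its lone pair from the p orbital), so the π system is cyclic and fully conjugated.
Adding the contributions, 4 × 2 = 8 from the double-bond units + 2 from the NH atom = 10.
That gives a 4n+2 count (10, n = 2).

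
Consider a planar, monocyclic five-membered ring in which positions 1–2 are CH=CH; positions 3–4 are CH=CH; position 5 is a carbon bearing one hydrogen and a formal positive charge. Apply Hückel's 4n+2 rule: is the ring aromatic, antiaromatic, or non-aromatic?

Antiaromatic

Every ring atom contributes a p orbital perpendicular to the ring (every atom in a ring double bond is sp² and brings one electron to the p orbital; the carbocation has an empty p orbital), so the π system is cyclic and fully conjugated.
Adding the contributions, 2 × 2 = 4 from the double-bond units + 0 from the CH(+) atom = 4.
With 4 = 4·1 π electrons, Hückel's rule classifies the planar ring as antiaromatic.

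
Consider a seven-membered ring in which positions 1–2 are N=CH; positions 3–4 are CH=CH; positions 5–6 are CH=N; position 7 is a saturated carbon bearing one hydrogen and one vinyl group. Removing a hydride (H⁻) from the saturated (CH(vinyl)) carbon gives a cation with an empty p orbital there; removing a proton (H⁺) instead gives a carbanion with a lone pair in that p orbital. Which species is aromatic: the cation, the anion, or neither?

Once that carbon is sp², every ring atom has a p orbital and both ions are fully conjugated.
Cation: 3 × 2 + 0 = 6 π electrons → 4(1)+2, aromatic.
Anion: 3 × 2 + 2 = 8 π electrons → 4(2), antiaromatic.

The cation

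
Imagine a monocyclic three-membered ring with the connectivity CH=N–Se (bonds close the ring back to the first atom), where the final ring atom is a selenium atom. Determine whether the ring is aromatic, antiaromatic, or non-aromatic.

Antiaromatic

Every ring atom contributes a p orbital perpendicular to the ring (each doubly-bonded ring atom is sp² with one p-orbital electron; each sp² =N– keeps its lone pair in-plane and puts one electron into the π system; the selenium donates one lone pair from its p orbital), so the π system is cyclic and fully conjugated.
π-electron count: 1 × 2 = 2 from the double-bond unit + 2 from the Se atom = 4.
4 = 4(1); a planar, fully conjugated 4n system is antiaromatic.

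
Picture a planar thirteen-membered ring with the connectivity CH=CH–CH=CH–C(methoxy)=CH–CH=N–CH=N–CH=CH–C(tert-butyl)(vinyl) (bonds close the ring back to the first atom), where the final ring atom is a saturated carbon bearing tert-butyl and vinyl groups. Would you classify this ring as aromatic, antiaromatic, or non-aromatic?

Non-aromatic

The C(tert-butyl)(vinyl) carbon is saturated: that saturated carbon is sp³ and has no p orbital in the ring π system. Conjugation is not continuous around the ring.
Broken conjugation rules out both aromaticity and antiaromaticity.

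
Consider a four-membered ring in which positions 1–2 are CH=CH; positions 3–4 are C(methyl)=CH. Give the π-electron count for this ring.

4

Check conjugation: every atom in a ring double bond is sp² and brings one electron to the p orbital — every position has a p orbital, so the cyclic π system is continuous.
Counting π electrons: 2 × 2 = 4 from the 2 double-bond units.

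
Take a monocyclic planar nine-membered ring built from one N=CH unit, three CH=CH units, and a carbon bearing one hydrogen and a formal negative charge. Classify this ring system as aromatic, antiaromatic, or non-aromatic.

Every ring atom contributes a p orbital perpendicular to the ring (every atom in a ring double bond is sp² and brings one electron to the p orbital; each sp² =N– keeps its lone pair in-plane and puts one electron into the π system; the carbanion's lone pair occupies the p orbital), so the π system is cyclic and fully conjugated.
π-electron count: 4 × 2 = 8 from the double-bond units + 2 from the CH(-) atom = 10.
10 = 4(2) + 2, which satisfies Hückel's 4n+2 rule.

Aromatic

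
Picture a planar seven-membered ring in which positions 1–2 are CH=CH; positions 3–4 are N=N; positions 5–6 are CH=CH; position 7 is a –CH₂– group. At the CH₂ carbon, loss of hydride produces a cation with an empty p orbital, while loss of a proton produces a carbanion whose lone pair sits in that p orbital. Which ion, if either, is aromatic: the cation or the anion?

In both ions every ring atom is sp² and contributes a p orbital, so both rings are fully conjugated.
Cation: 3 × 2 + 0 = 6 π electrons → 4(1)+2, aromatic.
Anion: 3 × 2 + 2 = 8 π electrons → 4(2), antiaromatic.

The cation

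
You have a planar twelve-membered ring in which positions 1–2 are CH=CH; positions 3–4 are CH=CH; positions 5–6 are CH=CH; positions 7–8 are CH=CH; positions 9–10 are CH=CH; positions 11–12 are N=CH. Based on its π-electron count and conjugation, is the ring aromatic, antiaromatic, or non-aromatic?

Antiaromatic

Every ring atom contributes a p orbital perpendicular to the ring (the double-bond atoms are sp², each contributing one p electron; the doubly-bonded nitrogens are pyridine-type — their lone pairs lie in the ring plane, leaving one electron in the p orbital), so the π system is cyclic and fully conjugated.
π-electron count: 6 × 2 = 12 from the 6 double-bond units.
A 4n π count (12, n = 3) in a planar conjugated ring means antiaromatic.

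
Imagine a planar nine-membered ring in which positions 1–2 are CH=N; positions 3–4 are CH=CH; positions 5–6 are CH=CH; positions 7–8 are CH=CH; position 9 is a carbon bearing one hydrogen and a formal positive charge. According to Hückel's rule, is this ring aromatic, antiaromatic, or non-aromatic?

Every ring atom contributes a p orbital perpendicular to the ring (every atom in a ring double bond is sp² and brings one electron to the p orbital; each sp² =N– keeps its lone pair in-plane and puts one electron into the π system; the carbocation has an empty p orbital), so the π system is cyclic and fully conjugated.
π-electron count: 4 × 2 = 8 from the double-bond units + 0 from the CH(+) atom = 8.
With 8 = 4·2 π electrons, Hückel's rule classifies the planar ring as antiaromatic.

Antiaromatic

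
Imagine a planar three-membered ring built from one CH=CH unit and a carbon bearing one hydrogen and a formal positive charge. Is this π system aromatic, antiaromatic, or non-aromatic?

All ring atoms are sp² and supply a p orbital to the ring (the double-bond atoms are sp², each contributing one p electron; the carbocation has an empty p orbital); the conjugation is uninterrupted.
Counting π electrons: 1 × 2 = 2 from the double-bond unit + 0 from the CH(+) atom = 2.
That gives a 4n+2 count (2, n = 0).
(The species described is the cyclopropenyl cation.)

Aromatic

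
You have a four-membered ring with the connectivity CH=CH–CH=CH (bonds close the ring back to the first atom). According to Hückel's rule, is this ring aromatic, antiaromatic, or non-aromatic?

Antiaromatic

The p orbitals form a continuous loop: each doubly-bonded ring atom is sp² with one p-orbital electron. The ring is fully conjugated.
Tallying contributions gives 2 × 2 = 4 from the 2 double-bond units.
4 = 4(1); a planar, fully conjugated 4n system is antiaromatic.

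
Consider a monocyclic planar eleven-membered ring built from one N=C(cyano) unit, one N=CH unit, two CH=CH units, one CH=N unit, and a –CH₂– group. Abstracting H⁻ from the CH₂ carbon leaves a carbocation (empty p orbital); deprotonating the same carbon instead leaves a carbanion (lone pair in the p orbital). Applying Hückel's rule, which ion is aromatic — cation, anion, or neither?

The cation

Both ions have a continuous loop of p orbitals — each ring atom is sp².
Cation: 5 × 2 + 0 = 10 π electrons → 4(2)+2, aromatic.
Anion: 5 × 2 + 2 = 12 π electrons → 4(3), antiaromatic.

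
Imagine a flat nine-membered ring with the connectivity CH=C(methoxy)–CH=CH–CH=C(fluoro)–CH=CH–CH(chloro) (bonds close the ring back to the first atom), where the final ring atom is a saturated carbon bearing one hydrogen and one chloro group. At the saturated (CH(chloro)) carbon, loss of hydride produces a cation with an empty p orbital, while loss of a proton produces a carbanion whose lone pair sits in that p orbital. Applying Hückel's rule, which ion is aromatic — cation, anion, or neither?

In both ions every ring atom is sp² and contributes a p orbital, so both rings are fully conjugated.
Cation: 4 × 2 + 0 = 8 π electrons → 4(2), antiaromatic.
Anion: 4 × 2 + 2 = 10 π electrons → 4(2)+2, aromatic.

The anion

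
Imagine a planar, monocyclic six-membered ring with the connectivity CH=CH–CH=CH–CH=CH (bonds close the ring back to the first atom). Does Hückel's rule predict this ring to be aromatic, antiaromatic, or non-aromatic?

The p orbitals form a continuous loop: the double-bond atoms are sp², each contributing one p electron. The ring is fully conjugated.
Counting π electrons: 3 × 2 = 6 from the 3 double-bond units.
With 6 π electrons (n = 1), the Hückel 4n+2 condition holds.
This is benzene.

Aromatic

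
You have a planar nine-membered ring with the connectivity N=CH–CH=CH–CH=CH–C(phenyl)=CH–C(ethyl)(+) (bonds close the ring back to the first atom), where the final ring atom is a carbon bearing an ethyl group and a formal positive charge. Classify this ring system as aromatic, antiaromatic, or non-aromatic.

Antiaromatic

Every ring atom contributes a p orbital perpendicular to the ring (each doubly-bonded ring atom is sp² with one p-orbital electron; each sp² =N– keeps its lone pair in-plane and puts one electron into the π system; the carbocation has an empty p orbital), so the π system is cyclic and fully conjugated.
π-electron count: 4 × 2 = 8 from the double-bond units + 0 from the C(ethyl)(+) atom = 8.
8 is a 4n count (n = 2), so the planar conjugated ring is antiaromatic.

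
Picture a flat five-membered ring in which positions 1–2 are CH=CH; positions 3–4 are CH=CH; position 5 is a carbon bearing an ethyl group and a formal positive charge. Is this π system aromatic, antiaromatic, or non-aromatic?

Check conjugation: each doubly-bonded ring atom is sp² with one p-orbital electron; the carbocation has an empty p orbital — every position has a p orbital, so the cyclic π system is continuous.
Adding the contributions, 2 × 2 = 4 from the double-bond units + 0 from the C(ethyl)(+) atom = 4.
4 is a 4n count (n = 1), so the planar conjugated ring is antiaromatic.

Antiaromatic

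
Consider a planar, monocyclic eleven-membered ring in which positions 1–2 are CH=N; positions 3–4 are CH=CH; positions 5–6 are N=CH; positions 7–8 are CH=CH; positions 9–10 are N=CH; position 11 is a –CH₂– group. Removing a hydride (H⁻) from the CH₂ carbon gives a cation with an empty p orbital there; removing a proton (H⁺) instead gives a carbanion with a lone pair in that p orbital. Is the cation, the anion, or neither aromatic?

In either ion the ring is fully conjugated: every atom, including the new sp² carbon, supplies a p orbital.
Cation: 5 × 2 + 0 = 10 π electrons → 4(2)+2, aromatic.
Anion: 5 × 2 + 2 = 12 π electrons → 4(3), antiaromatic.

The cation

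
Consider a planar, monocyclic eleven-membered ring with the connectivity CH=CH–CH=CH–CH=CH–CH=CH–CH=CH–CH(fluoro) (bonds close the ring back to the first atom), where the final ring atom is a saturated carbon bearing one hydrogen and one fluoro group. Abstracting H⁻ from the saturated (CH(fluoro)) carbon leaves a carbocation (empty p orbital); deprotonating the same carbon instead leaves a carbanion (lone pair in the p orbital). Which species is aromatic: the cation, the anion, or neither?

In both ions every ring atom is sp² and contributes a p orbital, so both rings are fully conjugated.
Cation: 5 × 2 + 0 = 10 π electrons → 4(2)+2, aromatic.
Anion: 5 × 2 + 2 = 12 π electrons → 4(3), antiaromatic.

The cation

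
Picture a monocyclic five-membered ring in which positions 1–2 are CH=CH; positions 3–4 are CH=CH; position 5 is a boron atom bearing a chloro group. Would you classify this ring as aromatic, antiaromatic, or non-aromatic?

The p orbitals form a continuous loop: every atom in a ring double bond is sp² and brings one electron to the p orbital; the boron has an empty p orbital. The ring is fully conjugated.
π-electron count: 2 × 2 = 4 from the double-bond units + 0 from the B(chloro) atom = 4.
4 is a 4n count (n = 1), so the planar conjugated ring is antiaromatic.

Antiaromatic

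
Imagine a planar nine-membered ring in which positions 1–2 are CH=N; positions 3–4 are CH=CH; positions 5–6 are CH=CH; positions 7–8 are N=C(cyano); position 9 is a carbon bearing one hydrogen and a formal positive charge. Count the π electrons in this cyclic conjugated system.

8

Every ring atom contributes a p orbital perpendicular to the ring (each doubly-bonded ring atom is sp² with one p-orbital electron; each =N– nitrogen is pyridine-type (lone pair in the sp² plane, one electron in the p orbital); the carbocation has an empty p orbital), so the π system is cyclic and fully conjugated.
Adding the contributions, 4 × 2 = 8 from the double-bond units + 0 from the CH(+) atom = 8.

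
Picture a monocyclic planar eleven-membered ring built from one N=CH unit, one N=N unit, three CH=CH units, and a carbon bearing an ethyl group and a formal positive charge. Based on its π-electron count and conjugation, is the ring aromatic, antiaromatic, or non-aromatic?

Aromatic

The p orbitals form a continuous loop: each doubly-bonded ring atom is sp² with one p-orbital electron; the doubly-bonded nitrogens are pyridine-type — their lone pairs lie in the ring plane, leaving one electron in the p orbital; the carbocation has an empty p orbital. The ring is fully conjugated.
Counting π electrons: 5 × 2 = 10 from the double-bond units + 0 from the C(ethyl)(+) atom = 10.
With 10 π electrons (n = 2), the Hückel 4n+2 condition holds.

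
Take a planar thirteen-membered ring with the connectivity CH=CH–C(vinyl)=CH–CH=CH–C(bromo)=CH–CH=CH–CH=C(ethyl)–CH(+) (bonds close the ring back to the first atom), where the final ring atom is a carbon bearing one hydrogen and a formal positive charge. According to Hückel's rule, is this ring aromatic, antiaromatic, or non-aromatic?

Check conjugation: each doubly-bonded ring atom is sp² with one p-orbital electron; the carbocation has an empty p orbital — every position has a p orbital, so the cyclic π system is continuous.
Counting π electrons: 6 × 2 = 12 from the double-bond units + 0 from the CH(+) atom = 12.
With 12 = 4·3 π electrons, Hückel's rule classifies the planar ring as antiaromatic.

Antiaromatic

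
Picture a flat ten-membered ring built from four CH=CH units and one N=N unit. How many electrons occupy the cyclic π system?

10

Check conjugation: the double-bond atoms are sp², each contributing one p electron; each =N– nitrogen is pyridine-type (lone pair in the sp² plane, one electron in the p orbital) — every position has a p orbital, so the cyclic π system is continuous.
Adding the contributions, 5 × 2 = 10 from the 5 double-bond units.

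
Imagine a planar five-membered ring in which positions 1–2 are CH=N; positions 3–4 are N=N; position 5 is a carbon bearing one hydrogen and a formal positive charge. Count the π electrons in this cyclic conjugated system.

4

The p orbitals form a continuous loop: every atom in a ring double bond is sp² and brings one electron to the p orbital; each sp² =N– keeps its lone pair in-plane and puts one electron into the π system; the carbocation has an empty p orbital. The ring is fully conjugated.
π-electron count: 2 × 2 = 4 from the double-bond units + 0 from the CH(+) atom = 4.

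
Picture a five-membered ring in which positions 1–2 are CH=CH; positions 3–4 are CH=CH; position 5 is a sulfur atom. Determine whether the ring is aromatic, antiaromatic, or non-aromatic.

Every ring atom contributes a p orbital perpendicular to the ring (the double-bond atoms are sp², each contributing one p electron; the sulfur donates one lone pair from its p orbital), so the π system is cyclic and fully conjugated.
Adding the contributions, 2 × 2 = 4 from the double-bond units + 2 from the S atom = 6.
With 6 π electrons (n = 1), the Hückel 4n+2 condition holds.

Aromatic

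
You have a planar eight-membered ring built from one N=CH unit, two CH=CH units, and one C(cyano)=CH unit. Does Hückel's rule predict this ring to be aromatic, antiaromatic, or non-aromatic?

Check conjugation: every atom in a ring double bond is sp² and brings one electron to the p orbital; the doubly-bonded nitrogens are pyridine-type — their lone pairs lie in the ring plane, leaving one electron in the p orbital — every position has a p orbital, so the cyclic π system is continuous.
Counting π electrons: 4 × 2 = 8 from the 4 double-bond units.
8 = 4(2); a planar, fully conjugated 4n system is antiaromatic.

Antiaromatic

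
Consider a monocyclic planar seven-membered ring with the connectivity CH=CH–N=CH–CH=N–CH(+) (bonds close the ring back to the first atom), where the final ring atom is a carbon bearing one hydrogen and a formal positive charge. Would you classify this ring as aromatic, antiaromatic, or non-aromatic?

Aromatic

Check conjugation: the double-bond atoms are sp², each contributing one p electron; the doubly-bonded nitrogens are pyridine-type — their lone pairs lie in the ring plane, leaving one electron in the p orbital; the carbocation has an empty p orbital — every position has a p orbital, so the cyclic π system is continuous.
Tallying contributions gives 3 × 2 = 6 from the double-bond units + 0 from the CH(+) atom = 6.
Since 6 = 4·1 + 2, the ring meets the 4n+2 criterion.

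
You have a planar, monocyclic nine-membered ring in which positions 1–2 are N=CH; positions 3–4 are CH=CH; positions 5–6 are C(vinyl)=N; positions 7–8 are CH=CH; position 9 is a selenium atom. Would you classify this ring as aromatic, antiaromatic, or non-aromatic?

Aromatic

The p orbitals form a continuous loop: the double-bond atoms are sp², each contributing one p electron; each =N– nitrogen is pyridine-type (lone pair in the sp² plane, one electron in the p orbital); the selenium donates one lone pair from its p orbital. The ring is fully conjugated.
Tallying contributions gives 4 × 2 = 8 from the double-bond units + 2 from the Se atom = 10.
Since 10 = 4·2 + 2, the ring meets the 4n+2 criterion.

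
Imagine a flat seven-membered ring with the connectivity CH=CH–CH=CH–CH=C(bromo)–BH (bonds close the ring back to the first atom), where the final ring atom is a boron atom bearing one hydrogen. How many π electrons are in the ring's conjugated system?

6

Every ring atom contributes a p orbital perpendicular to the ring (every atom in a ring double bond is sp² and brings one electron to the p orbital; the boron has an empty p orbital), so the π system is cyclic and fully conjugated.
Tallying contributions gives 3 × 2 = 6 from the double-bond units + 0 from the BH atom = 6.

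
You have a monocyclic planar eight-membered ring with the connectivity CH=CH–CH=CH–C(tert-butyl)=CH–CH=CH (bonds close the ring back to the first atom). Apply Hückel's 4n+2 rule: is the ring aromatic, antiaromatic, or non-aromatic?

All ring atoms are sp² and supply a p orbital to the ring (the double-bond atoms are sp², each contributing one p electron); the conjugation is uninterrupted.
π-electron count: 4 × 2 = 8 from the 4 double-bond units.
8 is a 4n count (n = 2), so the planar conjugated ring is antiaromatic.

Antiaromatic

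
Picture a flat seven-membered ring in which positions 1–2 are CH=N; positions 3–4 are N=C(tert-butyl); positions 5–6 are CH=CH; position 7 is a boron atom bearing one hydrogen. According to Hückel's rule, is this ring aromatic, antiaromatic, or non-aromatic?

Aromatic

The p orbitals form a continuous loop: each doubly-bonded ring atom is sp² with one p-orbital electron; the doubly-bonded nitrogens are pyridine-type — their lone pairs lie in the ring plane, leaving one electron in the p orbital; the boron has an empty p orbital. The ring is fully conjugated.
Tallying contributions gives 3 × 2 = 6 from the double-bond units + 0 from the BH atom = 6.
Since 6 = 4·1 + 2, the ring meets the 4n+2 criterion.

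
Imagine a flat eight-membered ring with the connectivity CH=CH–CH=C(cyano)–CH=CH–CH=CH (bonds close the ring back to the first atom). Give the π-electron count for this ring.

All ring atoms are sp² and supply a p orbital to the ring (every atom in a ring double bond is sp² and brings one electron to the p orbital); the conjugation is uninterrupted.
Tallying contributions gives 4 × 2 = 8 from the 4 double-bond units.

8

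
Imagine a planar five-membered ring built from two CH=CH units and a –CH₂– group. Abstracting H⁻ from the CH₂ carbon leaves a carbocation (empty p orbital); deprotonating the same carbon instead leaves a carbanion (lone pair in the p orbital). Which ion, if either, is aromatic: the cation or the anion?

In either ion the ring is fully conjugated: every atom, including the new sp² carbon, supplies a p orbital.
Cation: 2 × 2 + 0 = 4 π electrons → 4(1), antiaromatic.
Anion: 2 × 2 + 2 = 6 π electrons → 4(1)+2, aromatic.

The anion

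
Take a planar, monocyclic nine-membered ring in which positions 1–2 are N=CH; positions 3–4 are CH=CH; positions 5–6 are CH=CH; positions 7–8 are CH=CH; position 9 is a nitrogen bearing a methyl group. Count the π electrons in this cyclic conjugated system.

The p orbitals form a continuous loop: the double-bond atoms are sp², each contributing one p electron; each =N– nitrogen is pyridine-type (lone pair in the sp² plane, one electron in the p orbital); the pyrrole-type nitrogen donates its lone pair from the p orbital. The ring is fully conjugated.
Tallying contributions gives 4 × 2 = 8 from the double-bond units + 2 from the N(methyl) atom = 10.

10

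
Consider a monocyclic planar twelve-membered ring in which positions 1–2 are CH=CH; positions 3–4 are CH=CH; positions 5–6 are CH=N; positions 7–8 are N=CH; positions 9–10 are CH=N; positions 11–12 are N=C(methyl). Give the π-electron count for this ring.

The p orbitals form a continuous loop: the double-bond atoms are sp², each contributing one p electron; each sp² =N– keeps its lone pair in-plane and puts one electron into the π system. The ring is fully conjugated.
Adding the contributions, 6 × 2 = 12 from the 6 double-bond units.

12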